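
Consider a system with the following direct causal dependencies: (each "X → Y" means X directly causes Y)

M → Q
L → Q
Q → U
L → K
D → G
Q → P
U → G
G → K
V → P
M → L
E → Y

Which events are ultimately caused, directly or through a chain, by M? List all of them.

G, K, L, P, Q, U

Direct effects: L, Q.
2 steps out: P, U, K.
3 steps out: G.
Not reachable from it: V, D, E, Y.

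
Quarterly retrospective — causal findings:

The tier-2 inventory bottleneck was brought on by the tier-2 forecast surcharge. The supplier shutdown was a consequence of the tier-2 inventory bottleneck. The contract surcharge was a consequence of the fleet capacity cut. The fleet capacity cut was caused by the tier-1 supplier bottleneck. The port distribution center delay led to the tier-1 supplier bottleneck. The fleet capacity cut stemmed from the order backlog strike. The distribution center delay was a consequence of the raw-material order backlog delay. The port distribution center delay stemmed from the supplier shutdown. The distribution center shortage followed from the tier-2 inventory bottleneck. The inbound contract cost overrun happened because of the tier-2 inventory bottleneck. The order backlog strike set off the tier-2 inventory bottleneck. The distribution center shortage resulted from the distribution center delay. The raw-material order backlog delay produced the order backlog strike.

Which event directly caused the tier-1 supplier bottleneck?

the port distribution center delay

Upstream contributors include the raw-material order backlog delay, the order backlog strike, the tier-2 inventory bottleneck, the supplier shutdown, the tier-2 forecast surcharge, but only the port distribution center delay feeds directly into the tier-1 supplier bottleneck.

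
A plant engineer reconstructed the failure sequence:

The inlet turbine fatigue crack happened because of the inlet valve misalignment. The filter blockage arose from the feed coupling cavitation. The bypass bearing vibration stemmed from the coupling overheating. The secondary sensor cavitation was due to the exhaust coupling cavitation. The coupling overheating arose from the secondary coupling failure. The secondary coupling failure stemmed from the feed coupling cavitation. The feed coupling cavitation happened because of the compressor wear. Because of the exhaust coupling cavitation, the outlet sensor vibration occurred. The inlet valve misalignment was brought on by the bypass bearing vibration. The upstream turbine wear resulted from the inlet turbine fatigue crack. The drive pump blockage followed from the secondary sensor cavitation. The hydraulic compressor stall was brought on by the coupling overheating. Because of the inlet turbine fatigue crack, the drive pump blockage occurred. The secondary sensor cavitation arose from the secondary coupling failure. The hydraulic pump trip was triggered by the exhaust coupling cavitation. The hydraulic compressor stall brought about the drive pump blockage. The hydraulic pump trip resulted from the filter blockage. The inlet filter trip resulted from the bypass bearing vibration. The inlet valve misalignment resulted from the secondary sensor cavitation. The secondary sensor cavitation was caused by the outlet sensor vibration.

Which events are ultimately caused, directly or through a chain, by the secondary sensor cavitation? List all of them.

Direct effects: the inlet valve misalignment, the drive pump blockage.
2 steps out: the inlet turbine fatigue crack.
3 steps out: the upstream turbine wear.
Not reachable from it: the compressor wear, the exhaust coupling cavitation, the feed coupling cavitation, the outlet sensor vibration, the secondary coupling failure, the filter blockage, the hydraulic pump trip, the coupling overheating, the bypass bearing vibration, the inlet filter trip, the hydraulic compressor stall.

the drive pump blockage, the inlet turbine fatigue crack, the inlet valve misalignment, the upstream turbine wear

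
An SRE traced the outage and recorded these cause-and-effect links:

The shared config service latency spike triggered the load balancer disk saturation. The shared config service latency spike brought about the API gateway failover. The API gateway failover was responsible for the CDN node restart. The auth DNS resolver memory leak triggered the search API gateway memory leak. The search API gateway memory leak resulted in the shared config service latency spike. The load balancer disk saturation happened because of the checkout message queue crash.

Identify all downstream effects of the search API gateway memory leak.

Direct effects: the shared config service latency spike.
2 steps out: the load balancer disk saturation, the API gateway failover.
3 steps out: the CDN node restart.
Not reachable from it: the auth DNS resolver memory leak, the checkout message queue crash.

the API gateway failover, the CDN node restart, the load balancer disk saturation, the shared config service latency spike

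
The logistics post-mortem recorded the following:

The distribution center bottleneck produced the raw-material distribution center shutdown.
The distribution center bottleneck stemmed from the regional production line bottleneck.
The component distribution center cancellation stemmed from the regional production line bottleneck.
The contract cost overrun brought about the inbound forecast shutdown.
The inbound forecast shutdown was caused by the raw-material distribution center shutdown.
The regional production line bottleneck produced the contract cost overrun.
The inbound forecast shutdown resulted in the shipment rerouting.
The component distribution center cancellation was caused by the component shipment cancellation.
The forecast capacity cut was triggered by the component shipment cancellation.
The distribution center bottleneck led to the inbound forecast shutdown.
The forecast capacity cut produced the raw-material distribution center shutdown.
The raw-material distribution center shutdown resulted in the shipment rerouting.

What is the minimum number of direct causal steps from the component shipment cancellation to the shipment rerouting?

Shortest chain: the component shipment cancellation → the forecast capacity cut → the raw-material distribution center shutdown → the shipment rerouting.

3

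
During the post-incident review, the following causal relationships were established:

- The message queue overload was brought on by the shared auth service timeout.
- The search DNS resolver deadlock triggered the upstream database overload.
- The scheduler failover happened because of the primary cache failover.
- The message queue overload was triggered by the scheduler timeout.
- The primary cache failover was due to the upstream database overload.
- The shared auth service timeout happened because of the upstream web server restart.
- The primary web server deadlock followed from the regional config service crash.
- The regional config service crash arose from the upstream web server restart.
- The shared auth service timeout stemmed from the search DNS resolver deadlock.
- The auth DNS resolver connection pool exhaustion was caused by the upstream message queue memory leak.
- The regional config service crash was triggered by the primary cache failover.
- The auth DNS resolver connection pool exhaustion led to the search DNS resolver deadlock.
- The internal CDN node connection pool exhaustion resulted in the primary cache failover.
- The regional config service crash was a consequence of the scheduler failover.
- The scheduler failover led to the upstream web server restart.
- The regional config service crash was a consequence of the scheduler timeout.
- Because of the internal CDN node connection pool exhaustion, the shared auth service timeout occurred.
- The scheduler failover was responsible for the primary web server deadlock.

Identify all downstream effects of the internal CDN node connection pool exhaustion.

Direct effects: the primary cache failover, the shared auth service timeout.
2 steps out: the scheduler failover, the message queue overload, the regional config service crash.
3 steps out: the upstream web server restart, the primary web server deadlock.
Not reachable from it: the scheduler timeout, the upstream message queue memory leak, the auth DNS resolver connection pool exhaustion, the search DNS resolver deadlock, the upstream database overload.

the message queue overload, the primary cache failover, the primary web server deadlock, the regional config service crash, the scheduler failover, the shared auth service timeout, the upstream web server restart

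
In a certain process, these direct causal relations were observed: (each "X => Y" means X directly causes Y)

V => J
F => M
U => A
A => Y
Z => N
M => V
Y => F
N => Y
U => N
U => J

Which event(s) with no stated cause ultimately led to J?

U, Z

Tracing upstream from J: J ← U.
A separate upstream branch: J ← V ← M ← F ← Y ← N ← Z.
Each of those chain origins has no stated cause.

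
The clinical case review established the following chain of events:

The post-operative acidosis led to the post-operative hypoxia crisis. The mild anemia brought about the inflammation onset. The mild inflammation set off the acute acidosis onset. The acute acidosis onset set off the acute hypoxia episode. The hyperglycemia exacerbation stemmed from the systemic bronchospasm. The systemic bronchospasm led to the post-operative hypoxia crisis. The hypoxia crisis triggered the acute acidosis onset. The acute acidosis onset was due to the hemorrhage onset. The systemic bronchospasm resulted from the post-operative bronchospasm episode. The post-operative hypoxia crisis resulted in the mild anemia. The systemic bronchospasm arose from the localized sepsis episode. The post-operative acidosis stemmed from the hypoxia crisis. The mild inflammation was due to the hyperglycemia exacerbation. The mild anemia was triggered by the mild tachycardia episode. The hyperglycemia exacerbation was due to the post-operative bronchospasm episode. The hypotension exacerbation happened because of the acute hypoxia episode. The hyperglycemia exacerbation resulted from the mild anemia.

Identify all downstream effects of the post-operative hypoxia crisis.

the acute acidosis onset, the acute hypoxia episode, the hyperglycemia exacerbation, the hypotension exacerbation, the inflammation onset, the mild anemia, the mild inflammation

Direct effects: the mild anemia.
2 steps out: the hyperglycemia exacerbation, the inflammation onset.
3 steps out: the mild inflammation.
4 steps out: the acute acidosis onset.
5 steps out: the acute hypoxia episode.
6 steps out: the hypotension exacerbation.
Not reachable from it: the post-operative bronchospasm episode, the mild tachycardia episode, the hemorrhage onset, the hypoxia crisis, the localized sepsis episode, the systemic bronchospasm, the post-operative acidosis.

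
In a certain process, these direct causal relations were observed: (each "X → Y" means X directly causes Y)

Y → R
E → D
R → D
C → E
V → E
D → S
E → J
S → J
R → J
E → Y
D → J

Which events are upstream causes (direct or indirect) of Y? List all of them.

Immediate cause of Y: E.
Further upstream: C, V.

C, E, V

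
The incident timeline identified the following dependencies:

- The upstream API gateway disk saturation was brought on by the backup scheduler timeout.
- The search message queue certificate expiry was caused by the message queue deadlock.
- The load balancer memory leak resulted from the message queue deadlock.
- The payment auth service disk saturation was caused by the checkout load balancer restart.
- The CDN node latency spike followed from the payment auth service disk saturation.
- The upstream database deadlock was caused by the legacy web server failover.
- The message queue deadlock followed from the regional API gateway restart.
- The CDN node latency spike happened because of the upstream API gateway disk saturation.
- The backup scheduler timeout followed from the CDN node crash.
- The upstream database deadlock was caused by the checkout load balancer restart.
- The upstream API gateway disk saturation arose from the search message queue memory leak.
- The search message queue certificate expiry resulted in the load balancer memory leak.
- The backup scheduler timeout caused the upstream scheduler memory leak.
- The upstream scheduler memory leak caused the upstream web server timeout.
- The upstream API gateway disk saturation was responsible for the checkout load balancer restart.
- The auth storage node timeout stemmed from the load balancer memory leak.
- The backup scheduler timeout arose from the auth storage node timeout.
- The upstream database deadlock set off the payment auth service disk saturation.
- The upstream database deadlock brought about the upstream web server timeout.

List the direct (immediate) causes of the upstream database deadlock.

Upstream contributors include the regional API gateway restart, the message queue deadlock, the search message queue memory leak, the search message queue certificate expiry, the load balancer memory leak, the auth storage node timeout, the CDN node crash, the backup scheduler timeout, the upstream API gateway disk saturation, but only the checkout load balancer restart, the legacy web server failover feed directly into the upstream database deadlock.

the checkout load balancer restart, the legacy web server failover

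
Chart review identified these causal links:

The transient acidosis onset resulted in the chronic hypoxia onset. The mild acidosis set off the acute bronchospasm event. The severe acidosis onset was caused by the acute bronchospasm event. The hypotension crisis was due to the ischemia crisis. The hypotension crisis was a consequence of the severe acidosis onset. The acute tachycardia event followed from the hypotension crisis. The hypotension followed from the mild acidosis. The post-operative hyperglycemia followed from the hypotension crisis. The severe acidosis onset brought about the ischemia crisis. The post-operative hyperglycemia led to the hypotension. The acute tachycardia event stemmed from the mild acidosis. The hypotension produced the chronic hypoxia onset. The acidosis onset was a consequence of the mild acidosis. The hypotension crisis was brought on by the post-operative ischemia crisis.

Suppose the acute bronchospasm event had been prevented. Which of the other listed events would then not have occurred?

the ischemia crisis, the severe acidosis onset

Downstream of the acute bronchospasm event: the severe acidosis onset, the ischemia crisis, the hypotension crisis, the post-operative hyperglycemia, the acute tachycardia event, the hypotension, the chronic hypoxia onset.
Of those, still caused via another path: the hypotension crisis, the post-operative hyperglycemia, the acute tachycardia event, the hypotension, the chronic hypoxia onset.
The remainder have no surviving cause.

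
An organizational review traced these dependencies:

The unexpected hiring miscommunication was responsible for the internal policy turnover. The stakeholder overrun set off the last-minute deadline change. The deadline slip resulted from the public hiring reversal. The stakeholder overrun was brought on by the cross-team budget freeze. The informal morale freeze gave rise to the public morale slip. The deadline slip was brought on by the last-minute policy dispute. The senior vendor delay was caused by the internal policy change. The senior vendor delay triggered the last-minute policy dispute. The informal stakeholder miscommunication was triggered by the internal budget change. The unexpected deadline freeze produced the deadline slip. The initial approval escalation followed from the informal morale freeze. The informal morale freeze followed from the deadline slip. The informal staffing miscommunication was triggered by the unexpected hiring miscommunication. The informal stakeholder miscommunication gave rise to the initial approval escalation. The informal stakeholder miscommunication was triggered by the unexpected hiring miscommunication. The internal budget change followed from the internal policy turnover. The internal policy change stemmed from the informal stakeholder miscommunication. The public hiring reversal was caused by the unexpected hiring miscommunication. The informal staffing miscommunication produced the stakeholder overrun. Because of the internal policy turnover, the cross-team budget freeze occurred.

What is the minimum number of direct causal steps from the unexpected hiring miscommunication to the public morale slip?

Shortest chain: the unexpected hiring miscommunication → the public hiring reversal → the deadline slip → the informal morale freeze → the public morale slip.

4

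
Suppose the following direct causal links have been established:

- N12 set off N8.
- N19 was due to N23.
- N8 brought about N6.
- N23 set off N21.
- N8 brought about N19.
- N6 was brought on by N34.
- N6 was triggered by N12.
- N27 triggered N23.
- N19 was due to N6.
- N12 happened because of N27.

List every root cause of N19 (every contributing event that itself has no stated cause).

Tracing upstream from N19: N19 ← N23 ← N27.
A separate upstream branch: N19 ← N6 ← N34.
Each of those chain origins has no stated cause.

N27, N34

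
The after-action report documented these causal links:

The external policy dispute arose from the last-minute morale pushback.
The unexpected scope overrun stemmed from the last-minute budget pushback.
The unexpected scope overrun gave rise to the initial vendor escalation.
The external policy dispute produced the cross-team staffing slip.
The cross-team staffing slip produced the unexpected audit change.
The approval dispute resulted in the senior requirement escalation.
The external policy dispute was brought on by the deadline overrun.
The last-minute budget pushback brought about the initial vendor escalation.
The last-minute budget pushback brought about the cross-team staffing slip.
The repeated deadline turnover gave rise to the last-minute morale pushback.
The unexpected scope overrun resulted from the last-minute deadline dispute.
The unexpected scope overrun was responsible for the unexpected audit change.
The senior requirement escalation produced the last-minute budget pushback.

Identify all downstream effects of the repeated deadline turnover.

the cross-team staffing slip, the external policy dispute, the last-minute morale pushback, the unexpected audit change

Direct effects: the last-minute morale pushback.
2 steps out: the external policy dispute.
3 steps out: the cross-team staffing slip.
4 steps out: the unexpected audit change.
Not reachable from it: the last-minute deadline dispute, the approval dispute, the deadline overrun, the senior requirement escalation, the last-minute budget pushback, the unexpected scope overrun, the initial vendor escalation.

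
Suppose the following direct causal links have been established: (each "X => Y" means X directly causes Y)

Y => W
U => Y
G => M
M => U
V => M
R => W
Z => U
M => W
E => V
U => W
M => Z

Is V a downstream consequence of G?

No

G leads to M, Z, U, Y, W; V is not among them.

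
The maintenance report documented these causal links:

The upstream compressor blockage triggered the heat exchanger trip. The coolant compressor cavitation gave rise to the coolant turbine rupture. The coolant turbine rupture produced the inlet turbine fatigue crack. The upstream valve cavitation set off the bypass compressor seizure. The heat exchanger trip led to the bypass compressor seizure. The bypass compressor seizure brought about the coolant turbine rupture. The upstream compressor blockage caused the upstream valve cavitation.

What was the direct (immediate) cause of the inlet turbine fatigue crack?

the coolant turbine rupture

Upstream contributors include the upstream compressor blockage, the heat exchanger trip, the upstream valve cavitation, the bypass compressor seizure, the coolant compressor cavitation, but only the coolant turbine rupture feeds directly into the inlet turbine fatigue crack.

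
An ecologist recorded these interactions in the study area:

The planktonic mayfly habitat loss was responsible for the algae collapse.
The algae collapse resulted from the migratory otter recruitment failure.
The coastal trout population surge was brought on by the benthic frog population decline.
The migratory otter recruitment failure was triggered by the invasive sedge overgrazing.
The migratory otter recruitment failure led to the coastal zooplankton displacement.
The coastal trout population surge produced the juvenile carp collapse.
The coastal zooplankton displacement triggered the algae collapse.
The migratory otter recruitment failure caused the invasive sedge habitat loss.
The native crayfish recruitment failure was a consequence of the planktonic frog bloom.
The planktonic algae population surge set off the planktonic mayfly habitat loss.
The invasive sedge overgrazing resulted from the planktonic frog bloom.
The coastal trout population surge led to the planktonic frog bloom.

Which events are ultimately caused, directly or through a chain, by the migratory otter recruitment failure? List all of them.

the algae collapse, the coastal zooplankton displacement, the invasive sedge habitat loss

Direct effects: the coastal zooplankton displacement, the invasive sedge habitat loss, the algae collapse.
Not reachable from it: the benthic frog population decline, the coastal trout population surge, the planktonic frog bloom, the native crayfish recruitment failure, the invasive sedge overgrazing, the planktonic algae population surge, the juvenile carp collapse, the planktonic mayfly habitat loss.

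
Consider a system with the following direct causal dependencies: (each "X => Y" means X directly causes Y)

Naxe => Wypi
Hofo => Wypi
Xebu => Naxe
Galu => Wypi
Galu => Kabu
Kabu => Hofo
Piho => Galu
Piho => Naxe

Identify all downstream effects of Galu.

Hofo, Kabu, Wypi

Direct effects: Kabu, Wypi.
2 steps out: Hofo.
Not reachable from it: Piho, Naxe, Xebu.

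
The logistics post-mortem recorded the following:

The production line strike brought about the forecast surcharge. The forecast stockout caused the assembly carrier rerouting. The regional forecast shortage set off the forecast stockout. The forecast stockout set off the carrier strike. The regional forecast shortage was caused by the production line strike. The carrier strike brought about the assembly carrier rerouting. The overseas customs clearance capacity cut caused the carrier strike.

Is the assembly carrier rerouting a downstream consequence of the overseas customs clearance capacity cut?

There is a causal chain: the overseas customs clearance capacity cut → the carrier strike → the assembly carrier rerouting.

Yes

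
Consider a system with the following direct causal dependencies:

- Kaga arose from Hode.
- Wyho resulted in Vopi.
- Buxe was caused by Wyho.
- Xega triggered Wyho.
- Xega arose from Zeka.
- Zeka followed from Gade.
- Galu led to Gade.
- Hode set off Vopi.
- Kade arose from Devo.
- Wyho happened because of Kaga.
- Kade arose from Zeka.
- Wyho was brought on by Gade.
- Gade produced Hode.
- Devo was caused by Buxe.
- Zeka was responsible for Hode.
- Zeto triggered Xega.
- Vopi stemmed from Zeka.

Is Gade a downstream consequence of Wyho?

Wyho leads to Buxe, Devo, Kade, Vopi; Gade is not among them.

No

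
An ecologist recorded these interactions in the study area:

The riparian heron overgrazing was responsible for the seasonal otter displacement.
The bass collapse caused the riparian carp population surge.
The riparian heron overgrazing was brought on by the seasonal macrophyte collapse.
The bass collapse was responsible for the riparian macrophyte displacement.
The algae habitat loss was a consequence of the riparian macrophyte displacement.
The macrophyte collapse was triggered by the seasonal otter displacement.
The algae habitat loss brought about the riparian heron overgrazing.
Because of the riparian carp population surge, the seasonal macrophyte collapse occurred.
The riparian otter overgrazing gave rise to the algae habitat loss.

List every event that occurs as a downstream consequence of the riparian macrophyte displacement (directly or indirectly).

the algae habitat loss, the macrophyte collapse, the riparian heron overgrazing, the seasonal otter displacement

Direct effects: the algae habitat loss.
2 steps out: the riparian heron overgrazing.
3 steps out: the seasonal otter displacement.
4 steps out: the macrophyte collapse.
Not reachable from it: the bass collapse, the riparian otter overgrazing, the riparian carp population surge, the seasonal macrophyte collapse.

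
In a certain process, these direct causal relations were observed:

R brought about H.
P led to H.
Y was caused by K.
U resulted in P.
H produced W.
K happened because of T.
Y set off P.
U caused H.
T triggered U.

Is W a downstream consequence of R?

Yes

There is a causal chain: R → H → W.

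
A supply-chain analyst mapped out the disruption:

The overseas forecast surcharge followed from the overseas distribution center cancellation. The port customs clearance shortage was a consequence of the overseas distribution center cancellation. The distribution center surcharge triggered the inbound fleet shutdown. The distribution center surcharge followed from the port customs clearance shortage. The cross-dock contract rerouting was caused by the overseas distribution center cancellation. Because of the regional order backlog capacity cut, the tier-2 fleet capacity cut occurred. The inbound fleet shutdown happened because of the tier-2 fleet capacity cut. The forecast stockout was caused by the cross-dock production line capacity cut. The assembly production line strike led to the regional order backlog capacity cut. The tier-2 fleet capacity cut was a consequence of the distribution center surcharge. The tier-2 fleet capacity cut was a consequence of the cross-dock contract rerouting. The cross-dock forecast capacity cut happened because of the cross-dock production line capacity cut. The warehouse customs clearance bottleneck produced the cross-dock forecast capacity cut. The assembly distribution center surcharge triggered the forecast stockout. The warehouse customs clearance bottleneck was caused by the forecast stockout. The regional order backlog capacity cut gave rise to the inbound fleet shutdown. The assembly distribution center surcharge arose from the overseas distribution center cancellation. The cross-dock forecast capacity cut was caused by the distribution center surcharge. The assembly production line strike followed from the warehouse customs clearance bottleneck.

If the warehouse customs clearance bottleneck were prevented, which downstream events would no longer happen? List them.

Downstream of the warehouse customs clearance bottleneck: the assembly production line strike, the regional order backlog capacity cut, the tier-2 fleet capacity cut, the inbound fleet shutdown, the cross-dock forecast capacity cut.
Of those, still caused via another path: the tier-2 fleet capacity cut, the inbound fleet shutdown, the cross-dock forecast capacity cut.
The remainder have no surviving cause.

the assembly production line strike, the regional order backlog capacity cut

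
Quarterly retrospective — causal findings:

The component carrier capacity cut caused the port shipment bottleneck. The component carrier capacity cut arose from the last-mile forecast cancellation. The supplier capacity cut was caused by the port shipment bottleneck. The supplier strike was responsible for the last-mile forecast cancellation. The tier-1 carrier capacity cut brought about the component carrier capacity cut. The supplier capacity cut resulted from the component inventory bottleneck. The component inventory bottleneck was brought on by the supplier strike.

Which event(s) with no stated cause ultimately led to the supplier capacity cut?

Tracing upstream from the supplier capacity cut: the supplier capacity cut ← the component inventory bottleneck ← the supplier strike.
A separate upstream branch: the supplier capacity cut ← the port shipment bottleneck ← the component carrier capacity cut ← the tier-1 carrier capacity cut.
Each of those chain origins has no stated cause.

the supplier strike, the tier-1 carrier capacity cut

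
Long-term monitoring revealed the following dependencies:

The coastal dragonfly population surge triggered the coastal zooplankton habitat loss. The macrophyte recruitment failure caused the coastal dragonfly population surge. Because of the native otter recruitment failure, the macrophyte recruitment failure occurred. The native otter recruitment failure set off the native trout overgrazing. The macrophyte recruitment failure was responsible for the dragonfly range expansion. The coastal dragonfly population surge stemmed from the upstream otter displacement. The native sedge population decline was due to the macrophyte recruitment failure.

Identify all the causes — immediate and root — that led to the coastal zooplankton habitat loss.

the coastal dragonfly population surge, the macrophyte recruitment failure, the native otter recruitment failure, the upstream otter displacement

Immediate cause of the coastal zooplankton habitat loss: the coastal dragonfly population surge.
Further upstream: the native otter recruitment failure, the macrophyte recruitment failure, the upstream otter displacement.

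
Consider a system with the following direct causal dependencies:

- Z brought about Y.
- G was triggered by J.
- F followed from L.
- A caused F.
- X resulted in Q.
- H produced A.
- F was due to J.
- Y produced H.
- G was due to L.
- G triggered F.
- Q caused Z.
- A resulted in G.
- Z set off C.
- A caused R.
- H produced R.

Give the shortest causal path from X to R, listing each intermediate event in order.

X → Q → Z → Y → H → R

X → Q
Q → Z
Z → Y
Y → H
H → R
Length: 5 steps.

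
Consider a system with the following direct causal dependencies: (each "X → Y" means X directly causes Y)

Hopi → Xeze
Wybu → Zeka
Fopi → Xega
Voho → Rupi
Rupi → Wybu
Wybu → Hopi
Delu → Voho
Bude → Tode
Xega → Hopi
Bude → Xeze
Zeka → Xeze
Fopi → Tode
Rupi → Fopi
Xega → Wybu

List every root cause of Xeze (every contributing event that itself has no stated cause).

Tracing upstream from Xeze: Xeze ← Hopi ← Wybu ← Rupi ← Voho ← Delu.
A separate upstream branch: Xeze ← Bude.
Each of those chain origins has no stated cause.

Bude, Delu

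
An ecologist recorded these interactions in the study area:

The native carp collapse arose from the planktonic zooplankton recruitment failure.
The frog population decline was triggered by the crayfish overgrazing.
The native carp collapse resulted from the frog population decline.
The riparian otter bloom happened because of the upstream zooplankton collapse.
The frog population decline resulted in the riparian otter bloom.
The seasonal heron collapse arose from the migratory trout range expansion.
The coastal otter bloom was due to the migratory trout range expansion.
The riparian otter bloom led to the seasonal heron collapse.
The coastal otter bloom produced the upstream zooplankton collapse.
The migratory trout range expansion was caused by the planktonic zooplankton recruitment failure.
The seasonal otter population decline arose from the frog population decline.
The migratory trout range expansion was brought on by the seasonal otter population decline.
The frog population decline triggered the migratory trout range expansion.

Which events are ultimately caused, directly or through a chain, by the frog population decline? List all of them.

Direct effects: the native carp collapse, the seasonal otter population decline, the migratory trout range expansion, the riparian otter bloom.
2 steps out: the coastal otter bloom, the seasonal heron collapse.
3 steps out: the upstream zooplankton collapse.
Not reachable from it: the planktonic zooplankton recruitment failure, the crayfish overgrazing.

the coastal otter bloom, the migratory trout range expansion, the native carp collapse, the riparian otter bloom, the seasonal heron collapse, the seasonal otter population decline, the upstream zooplankton collapse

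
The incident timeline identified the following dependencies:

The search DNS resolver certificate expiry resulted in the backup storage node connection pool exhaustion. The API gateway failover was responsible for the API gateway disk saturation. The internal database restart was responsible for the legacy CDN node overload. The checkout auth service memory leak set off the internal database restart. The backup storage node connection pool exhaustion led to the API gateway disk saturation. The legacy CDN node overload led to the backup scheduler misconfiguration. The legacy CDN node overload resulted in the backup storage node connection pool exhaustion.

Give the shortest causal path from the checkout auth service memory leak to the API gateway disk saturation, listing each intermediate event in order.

the checkout auth service memory leak → the internal database restart → the legacy CDN node overload → the backup storage node connection pool exhaustion → the API gateway disk saturation

the checkout auth service memory leak → the internal database restart
the internal database restart → the legacy CDN node overload
the legacy CDN node overload → the backup storage node connection pool exhaustion
the backup storage node connection pool exhaustion → the API gateway disk saturation
Length: 4 steps.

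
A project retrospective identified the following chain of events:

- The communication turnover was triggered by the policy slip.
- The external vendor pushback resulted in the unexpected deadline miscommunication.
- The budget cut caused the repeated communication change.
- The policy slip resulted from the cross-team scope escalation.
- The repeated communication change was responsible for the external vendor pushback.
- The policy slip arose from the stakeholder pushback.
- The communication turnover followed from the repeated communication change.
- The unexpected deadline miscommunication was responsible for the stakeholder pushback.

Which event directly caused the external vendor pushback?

the repeated communication change

Upstream contributors include the budget cut, but only the repeated communication change feeds directly into the external vendor pushback.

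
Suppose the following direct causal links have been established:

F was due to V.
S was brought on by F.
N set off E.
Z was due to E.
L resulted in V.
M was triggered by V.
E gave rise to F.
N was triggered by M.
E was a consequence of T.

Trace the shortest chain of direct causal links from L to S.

L → V → F → S

L → V
V → F
F → S
Length: 3 steps.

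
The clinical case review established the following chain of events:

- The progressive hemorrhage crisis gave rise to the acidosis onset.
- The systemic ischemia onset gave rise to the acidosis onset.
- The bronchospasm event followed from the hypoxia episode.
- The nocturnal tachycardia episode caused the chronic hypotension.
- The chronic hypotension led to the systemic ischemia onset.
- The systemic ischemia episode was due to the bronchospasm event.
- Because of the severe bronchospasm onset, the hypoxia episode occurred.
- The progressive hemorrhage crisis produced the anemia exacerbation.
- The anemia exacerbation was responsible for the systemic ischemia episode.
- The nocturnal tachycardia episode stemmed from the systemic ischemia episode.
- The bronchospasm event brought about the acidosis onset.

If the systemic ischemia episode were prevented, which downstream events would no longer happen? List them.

Downstream of the systemic ischemia episode: the nocturnal tachycardia episode, the chronic hypotension, the systemic ischemia onset, the acidosis onset.
Of those, still caused via another path: the acidosis onset.
The remainder have no surviving cause.

the chronic hypotension, the nocturnal tachycardia episode, the systemic ischemia onset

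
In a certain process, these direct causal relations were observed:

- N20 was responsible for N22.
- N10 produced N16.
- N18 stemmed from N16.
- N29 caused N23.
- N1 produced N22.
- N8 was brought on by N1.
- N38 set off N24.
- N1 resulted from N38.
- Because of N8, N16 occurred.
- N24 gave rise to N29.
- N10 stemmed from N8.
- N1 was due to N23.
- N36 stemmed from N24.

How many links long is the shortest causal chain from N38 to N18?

Shortest chain: N38 → N1 → N8 → N16 → N18.

4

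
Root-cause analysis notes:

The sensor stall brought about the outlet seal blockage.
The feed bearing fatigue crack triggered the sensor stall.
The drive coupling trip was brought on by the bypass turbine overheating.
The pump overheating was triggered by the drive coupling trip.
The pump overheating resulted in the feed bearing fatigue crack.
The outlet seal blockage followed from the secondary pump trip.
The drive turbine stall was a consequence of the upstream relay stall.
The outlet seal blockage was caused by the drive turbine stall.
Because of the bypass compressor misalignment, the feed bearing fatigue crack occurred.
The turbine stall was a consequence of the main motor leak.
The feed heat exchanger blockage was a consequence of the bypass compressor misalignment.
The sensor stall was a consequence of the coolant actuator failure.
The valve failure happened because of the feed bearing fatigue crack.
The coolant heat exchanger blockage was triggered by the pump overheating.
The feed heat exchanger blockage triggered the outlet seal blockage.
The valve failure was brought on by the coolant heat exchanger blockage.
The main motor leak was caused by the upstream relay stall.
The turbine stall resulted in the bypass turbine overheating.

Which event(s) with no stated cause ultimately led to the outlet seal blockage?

the bypass compressor misalignment, the coolant actuator failure, the secondary pump trip, the upstream relay stall

Tracing upstream from the outlet seal blockage: the outlet seal blockage ← the drive turbine stall ← the upstream relay stall.
A separate upstream branch: the outlet seal blockage ← the sensor stall ← the coolant actuator failure.
A separate upstream branch: the outlet seal blockage ← the feed heat exchanger blockage ← the bypass compressor misalignment.
A separate upstream branch: the outlet seal blockage ← the secondary pump trip.
Each of those chain origins has no stated cause.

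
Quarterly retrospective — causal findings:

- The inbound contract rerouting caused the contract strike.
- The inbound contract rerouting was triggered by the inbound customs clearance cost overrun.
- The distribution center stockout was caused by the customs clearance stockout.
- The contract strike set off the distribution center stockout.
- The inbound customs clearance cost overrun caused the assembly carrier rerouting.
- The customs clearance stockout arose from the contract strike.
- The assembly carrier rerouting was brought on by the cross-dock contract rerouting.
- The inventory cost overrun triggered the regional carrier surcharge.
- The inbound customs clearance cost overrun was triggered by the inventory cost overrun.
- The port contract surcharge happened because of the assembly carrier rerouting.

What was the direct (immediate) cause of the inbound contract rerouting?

the inbound customs clearance cost overrun

Upstream contributors include the inventory cost overrun, but only the inbound customs clearance cost overrun feeds directly into the inbound contract rerouting.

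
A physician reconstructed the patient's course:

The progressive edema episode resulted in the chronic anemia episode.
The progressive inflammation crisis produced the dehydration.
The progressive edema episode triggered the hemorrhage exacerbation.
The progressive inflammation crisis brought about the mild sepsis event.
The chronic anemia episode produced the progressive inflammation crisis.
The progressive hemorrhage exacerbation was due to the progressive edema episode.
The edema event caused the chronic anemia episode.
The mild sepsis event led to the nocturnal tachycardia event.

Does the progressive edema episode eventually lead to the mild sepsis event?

Yes

There is a causal chain: the progressive edema episode → the chronic anemia episode → the progressive inflammation crisis → the mild sepsis event.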